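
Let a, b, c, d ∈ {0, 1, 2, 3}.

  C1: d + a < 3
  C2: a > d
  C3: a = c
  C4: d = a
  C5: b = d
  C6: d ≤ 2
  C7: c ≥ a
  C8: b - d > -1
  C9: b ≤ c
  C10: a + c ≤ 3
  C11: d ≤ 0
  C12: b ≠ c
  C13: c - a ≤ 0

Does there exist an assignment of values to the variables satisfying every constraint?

Unsatisfiable

From constraints 3, 4, and 5, b = d = a = c, so b = c. But constraint 12 says b ≠ c. Contradiction.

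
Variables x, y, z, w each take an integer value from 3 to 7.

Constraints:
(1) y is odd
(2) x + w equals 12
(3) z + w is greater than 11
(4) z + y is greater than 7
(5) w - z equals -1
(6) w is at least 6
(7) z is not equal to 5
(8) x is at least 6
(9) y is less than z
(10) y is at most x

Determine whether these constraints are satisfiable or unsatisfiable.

Satisfiable

Setting (x, y, z, w) = (6, 3, 7, 6) satisfies everything: constraint 2: x + w = 12; constraint 3: z + w = 13; constraint 4: z + y = 10, and the others follow.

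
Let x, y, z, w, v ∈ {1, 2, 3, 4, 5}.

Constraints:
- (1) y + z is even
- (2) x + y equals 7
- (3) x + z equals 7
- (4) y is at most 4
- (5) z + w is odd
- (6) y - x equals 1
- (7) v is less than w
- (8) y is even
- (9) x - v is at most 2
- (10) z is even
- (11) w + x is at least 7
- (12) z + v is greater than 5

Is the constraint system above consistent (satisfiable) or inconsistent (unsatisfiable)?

One satisfying assignment is x = 3, y = 4, z = 4, w = 5, v = 3.
For the less obvious constraints — constraint 2: x + y = 7; constraint 3: x + z = 7; constraint 6: y - x = 1 — and the others hold by inspection.

Satisfiable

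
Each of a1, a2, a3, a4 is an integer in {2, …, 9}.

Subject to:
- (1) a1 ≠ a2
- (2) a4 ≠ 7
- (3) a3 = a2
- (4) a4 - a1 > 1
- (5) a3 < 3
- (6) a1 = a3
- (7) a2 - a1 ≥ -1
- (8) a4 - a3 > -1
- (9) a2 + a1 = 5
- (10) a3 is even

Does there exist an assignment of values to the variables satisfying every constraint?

Unsatisfiable

From constraints 3 and 6, a1 = a3 = a2, so a1 = a2. But constraint 1 says a1 ≠ a2. Contradiction.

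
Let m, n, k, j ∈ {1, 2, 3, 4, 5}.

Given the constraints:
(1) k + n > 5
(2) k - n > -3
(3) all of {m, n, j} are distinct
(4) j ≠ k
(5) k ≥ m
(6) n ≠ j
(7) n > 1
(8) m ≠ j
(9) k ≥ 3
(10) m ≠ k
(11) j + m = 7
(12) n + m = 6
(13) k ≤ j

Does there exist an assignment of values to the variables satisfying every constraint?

One satisfying assignment is m = 2, n = 4, k = 4, j = 5.
For the less obvious constraints — constraint 1: k + n = 8; constraint 2: k - n = 0; constraint 11: j + m = 7 — and the others hold by inspection.

Satisfiable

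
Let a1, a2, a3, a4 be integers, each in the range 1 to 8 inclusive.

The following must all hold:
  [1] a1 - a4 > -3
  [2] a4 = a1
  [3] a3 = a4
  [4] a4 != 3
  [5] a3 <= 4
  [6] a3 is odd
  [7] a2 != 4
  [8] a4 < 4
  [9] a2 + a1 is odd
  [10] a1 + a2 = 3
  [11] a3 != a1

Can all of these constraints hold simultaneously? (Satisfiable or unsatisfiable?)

Unsatisfiable

From constraints 2 and 3, a3 = a4 = a1, so a3 = a1. But constraint 11 says a3 ≠ a1. Contradiction.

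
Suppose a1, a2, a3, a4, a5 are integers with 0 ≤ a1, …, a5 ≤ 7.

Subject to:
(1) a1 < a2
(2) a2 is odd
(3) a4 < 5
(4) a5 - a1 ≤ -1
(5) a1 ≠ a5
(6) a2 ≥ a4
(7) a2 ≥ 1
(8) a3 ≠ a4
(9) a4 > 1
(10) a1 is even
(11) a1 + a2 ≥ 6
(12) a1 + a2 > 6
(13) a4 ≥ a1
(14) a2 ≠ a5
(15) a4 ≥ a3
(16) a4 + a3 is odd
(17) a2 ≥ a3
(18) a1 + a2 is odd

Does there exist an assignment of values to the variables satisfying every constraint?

The assignment a1 = 2, a2 = 7, a3 = 1, a4 = 2, a5 = 0 works:
  constraint 4 holds since a5 - a1 = -2.
  constraint 11 holds since a1 + a2 = 9.
  constraint 12 holds since a1 + a2 = 9.
The rest check out directly.

Satisfiable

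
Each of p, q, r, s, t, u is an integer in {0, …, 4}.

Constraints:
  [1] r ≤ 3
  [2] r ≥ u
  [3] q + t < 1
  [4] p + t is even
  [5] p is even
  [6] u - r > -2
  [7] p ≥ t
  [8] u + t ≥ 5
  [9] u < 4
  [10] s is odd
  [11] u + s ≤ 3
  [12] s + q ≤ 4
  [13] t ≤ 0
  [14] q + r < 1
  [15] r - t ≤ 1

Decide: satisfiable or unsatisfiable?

Unsatisfiable

From constraints 1 and 2: u ≤ r ≤ 3. From constraint 13: t ≤ 0. Hence u + t ≤ 3. But constraint 8 requires u + t ≥ 5, and 5 > 3. Contradiction.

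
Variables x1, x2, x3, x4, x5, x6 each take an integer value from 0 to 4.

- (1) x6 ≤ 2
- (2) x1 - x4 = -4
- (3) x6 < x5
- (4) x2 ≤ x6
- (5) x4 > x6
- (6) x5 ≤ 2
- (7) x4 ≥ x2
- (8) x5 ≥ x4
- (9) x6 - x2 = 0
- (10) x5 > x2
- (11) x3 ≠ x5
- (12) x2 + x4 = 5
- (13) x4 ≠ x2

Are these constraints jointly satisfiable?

From constraints 1 and 4: x2 ≤ x6 ≤ 2. From constraints 6 and 8: x4 ≤ x5 ≤ 2. Hence x2 + x4 ≤ 4. But constraint 12 requires x2 + x4 = 5, and 5 > 4. Contradiction.

Unsatisfiable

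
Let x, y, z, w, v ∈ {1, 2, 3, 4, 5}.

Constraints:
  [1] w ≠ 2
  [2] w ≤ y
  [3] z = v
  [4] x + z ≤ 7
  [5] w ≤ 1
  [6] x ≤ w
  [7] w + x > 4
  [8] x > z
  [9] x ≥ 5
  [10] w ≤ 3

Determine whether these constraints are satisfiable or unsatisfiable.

From constraint 9: x ≥ 5. From constraints 5 and 6: x ≤ w and w ≤ 1, so x ≤ 1. But 1 < 5, so no value of x works.

Unsatisfiable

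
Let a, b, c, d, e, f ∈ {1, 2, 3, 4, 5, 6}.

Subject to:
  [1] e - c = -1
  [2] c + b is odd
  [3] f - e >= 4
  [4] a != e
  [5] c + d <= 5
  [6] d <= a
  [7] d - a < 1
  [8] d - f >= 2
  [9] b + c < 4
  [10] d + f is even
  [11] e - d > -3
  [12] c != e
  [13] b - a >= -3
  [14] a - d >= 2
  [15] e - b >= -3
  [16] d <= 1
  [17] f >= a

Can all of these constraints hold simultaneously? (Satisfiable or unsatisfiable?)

Unsatisfiable

Constraints 3, 8, 13, 14, and 15 give f − e ≥ 4, e − b ≥ -3, b − a ≥ -3, a − d ≥ 2, d − f ≥ 2.
Adding all 5 inequalities: the left sides telescope to 0, and the right sides sum to 4 + (-3) + (-3) + 2 + 2 = 2. So 0 ≥ 2, which is false.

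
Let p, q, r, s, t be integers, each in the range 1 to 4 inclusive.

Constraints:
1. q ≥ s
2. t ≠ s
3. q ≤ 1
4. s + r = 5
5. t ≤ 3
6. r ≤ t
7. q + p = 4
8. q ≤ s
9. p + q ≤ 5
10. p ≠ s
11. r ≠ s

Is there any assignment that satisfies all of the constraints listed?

From constraints 1 and 3: s ≤ q ≤ 1. From constraints 5 and 6: r ≤ t ≤ 3. Hence s + r ≤ 4. But constraint 4 requires s + r = 5, and 5 > 4. Contradiction.

Unsatisfiable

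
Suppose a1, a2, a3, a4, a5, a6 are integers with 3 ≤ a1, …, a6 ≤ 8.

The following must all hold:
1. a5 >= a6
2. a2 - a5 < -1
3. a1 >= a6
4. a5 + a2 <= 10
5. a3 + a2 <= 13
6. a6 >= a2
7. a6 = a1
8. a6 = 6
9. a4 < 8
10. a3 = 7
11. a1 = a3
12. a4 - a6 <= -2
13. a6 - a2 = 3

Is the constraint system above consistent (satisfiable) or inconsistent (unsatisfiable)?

Unsatisfiable

Constraint 8 fixes a6 = 6 and constraint 10 fixes a3 = 7. Constraints 7 and 11 give a6 = a1 = a3, so a6 = a3. But 6 ≠ 7 — contradiction.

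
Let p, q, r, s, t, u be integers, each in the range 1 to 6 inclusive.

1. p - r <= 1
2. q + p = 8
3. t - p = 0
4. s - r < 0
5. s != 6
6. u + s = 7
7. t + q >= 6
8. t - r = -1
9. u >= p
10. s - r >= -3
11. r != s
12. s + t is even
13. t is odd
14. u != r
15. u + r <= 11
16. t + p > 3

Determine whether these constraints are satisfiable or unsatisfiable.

One satisfying assignment is p = 3, q = 5, r = 4, s = 1, t = 3, u = 6.
For the less obvious constraints — constraint 1: p - r = -1; constraint 2: q + p = 8 — and the others hold by inspection.

Satisfiable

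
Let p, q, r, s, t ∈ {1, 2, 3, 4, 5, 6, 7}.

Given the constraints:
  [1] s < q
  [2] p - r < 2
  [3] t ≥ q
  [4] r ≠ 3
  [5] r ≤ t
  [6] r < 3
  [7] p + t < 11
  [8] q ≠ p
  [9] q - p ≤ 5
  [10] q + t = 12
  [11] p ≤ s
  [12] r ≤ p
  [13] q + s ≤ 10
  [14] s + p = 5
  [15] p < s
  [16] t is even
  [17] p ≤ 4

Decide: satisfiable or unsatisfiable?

Satisfiable

Setting (p, q, r, s, t) = (2, 6, 2, 3, 6) satisfies everything: constraint 2: p - r = 0; constraint 7: p + t = 8; constraint 9: q - p = 4, and the others follow.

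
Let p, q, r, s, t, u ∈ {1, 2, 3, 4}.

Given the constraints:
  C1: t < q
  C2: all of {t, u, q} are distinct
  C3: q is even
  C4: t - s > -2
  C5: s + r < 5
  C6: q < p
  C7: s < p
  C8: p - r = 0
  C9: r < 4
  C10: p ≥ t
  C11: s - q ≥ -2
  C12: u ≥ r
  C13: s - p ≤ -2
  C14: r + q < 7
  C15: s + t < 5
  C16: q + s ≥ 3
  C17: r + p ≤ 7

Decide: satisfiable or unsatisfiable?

The assignment p = 3, q = 2, r = 3, s = 1, t = 1, u = 3 works:
  constraint 4 holds since t - s = 0.
  constraint 5 holds since s + r = 4.
The rest check out directly.

Satisfiable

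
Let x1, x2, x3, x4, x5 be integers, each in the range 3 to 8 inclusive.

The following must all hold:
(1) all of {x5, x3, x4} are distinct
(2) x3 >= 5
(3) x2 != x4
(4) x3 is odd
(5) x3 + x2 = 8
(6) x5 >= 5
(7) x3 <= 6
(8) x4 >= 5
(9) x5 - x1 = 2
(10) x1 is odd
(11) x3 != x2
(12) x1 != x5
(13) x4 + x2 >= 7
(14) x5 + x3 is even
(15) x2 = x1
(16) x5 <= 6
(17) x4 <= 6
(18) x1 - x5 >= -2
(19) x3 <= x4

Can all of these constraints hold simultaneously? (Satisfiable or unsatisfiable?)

Unsatisfiable

Constraints 2, 6, 7, 8, 16, and 17 confine each of x5, x3, x4 to the 2 values {5, 6}.
Constraint 1 requires all 3 of them to be distinct, but only 2 values are available — impossible by the pigeonhole principle.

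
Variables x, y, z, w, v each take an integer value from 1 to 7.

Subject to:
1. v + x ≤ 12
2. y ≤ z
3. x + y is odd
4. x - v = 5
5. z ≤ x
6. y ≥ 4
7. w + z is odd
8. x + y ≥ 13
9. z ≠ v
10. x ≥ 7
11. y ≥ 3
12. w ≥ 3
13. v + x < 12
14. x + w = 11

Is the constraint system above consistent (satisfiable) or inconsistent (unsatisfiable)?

Satisfiable

Take x = 7, y = 6, z = 7, w = 4, v = 2. Then constraint 1: v + x = 9; constraint 4: x - v = 5, and every other listed constraint is also met.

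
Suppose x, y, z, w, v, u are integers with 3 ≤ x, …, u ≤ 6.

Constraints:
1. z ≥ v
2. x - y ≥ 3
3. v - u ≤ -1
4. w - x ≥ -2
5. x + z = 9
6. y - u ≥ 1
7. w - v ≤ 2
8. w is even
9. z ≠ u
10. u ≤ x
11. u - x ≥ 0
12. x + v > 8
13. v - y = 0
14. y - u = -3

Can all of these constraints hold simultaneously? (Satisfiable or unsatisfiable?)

Constraints 2, 3, 4, 6, and 7 give y − u ≥ 1, u − v ≥ 1, v − w ≥ -2, w − x ≥ -2, x − y ≥ 3.
Adding all 5 inequalities: the left sides telescope to 0, and the right sides sum to 1 + 1 + (-2) + (-2) + 3 = 1. So 0 ≥ 1, which is false.

Unsatisfiable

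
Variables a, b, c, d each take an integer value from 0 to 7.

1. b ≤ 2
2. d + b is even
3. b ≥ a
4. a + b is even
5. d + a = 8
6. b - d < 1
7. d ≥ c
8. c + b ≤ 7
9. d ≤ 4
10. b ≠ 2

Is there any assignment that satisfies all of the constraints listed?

From constraint 9: d ≤ 4. From constraints 1 and 3: a ≤ b ≤ 2. Hence d + a ≤ 6. But constraint 5 requires d + a = 8, and 8 > 6. Contradiction.

Unsatisfiable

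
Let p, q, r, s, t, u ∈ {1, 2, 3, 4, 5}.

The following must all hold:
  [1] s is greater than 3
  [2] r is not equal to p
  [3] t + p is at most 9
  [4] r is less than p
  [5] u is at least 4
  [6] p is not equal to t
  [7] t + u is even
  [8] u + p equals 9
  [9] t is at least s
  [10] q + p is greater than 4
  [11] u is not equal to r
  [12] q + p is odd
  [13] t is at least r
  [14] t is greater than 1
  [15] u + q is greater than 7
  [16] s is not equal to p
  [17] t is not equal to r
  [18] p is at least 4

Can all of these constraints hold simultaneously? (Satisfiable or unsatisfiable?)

Satisfiable

Setting (p, q, r, s, t, u) = (4, 3, 3, 5, 5, 5) satisfies everything: constraint 3: t + p = 9; constraint 8: u + p = 9, and the others follow.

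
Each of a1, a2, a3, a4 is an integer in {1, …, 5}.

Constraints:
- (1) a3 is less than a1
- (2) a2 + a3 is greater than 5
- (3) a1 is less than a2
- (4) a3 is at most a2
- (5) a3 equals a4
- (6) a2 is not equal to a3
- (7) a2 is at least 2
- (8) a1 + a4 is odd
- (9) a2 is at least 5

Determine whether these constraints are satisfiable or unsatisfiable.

One satisfying assignment is a1 = 4, a2 = 5, a3 = 1, a4 = 1.
For the less obvious constraints — constraint 2: a2 + a3 = 6; constraint 8: a1 + a4 = 5 is odd — and the others hold by inspection.

Satisfiable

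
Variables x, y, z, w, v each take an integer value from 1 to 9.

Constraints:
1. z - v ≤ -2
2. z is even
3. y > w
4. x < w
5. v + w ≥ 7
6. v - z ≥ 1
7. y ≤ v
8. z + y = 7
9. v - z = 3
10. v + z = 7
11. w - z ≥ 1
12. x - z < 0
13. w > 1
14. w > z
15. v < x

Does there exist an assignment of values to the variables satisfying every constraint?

Unsatisfiable

Constraints 3, 7, 12, 14, and 15 give y ≤ v, v < x, x < z, z < w, w < y. Chaining: y ≤ v < x < z < w < y, which forces y < y — impossible.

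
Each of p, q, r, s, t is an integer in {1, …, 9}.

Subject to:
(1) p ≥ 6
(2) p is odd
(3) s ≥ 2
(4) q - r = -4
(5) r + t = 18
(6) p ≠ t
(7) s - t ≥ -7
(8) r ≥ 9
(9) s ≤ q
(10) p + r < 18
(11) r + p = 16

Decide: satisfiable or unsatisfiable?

The assignment p = 7, q = 5, r = 9, s = 2, t = 9 works:
  constraint 4 holds since q - r = -4.
  constraint 5 holds since r + t = 18.
The rest check out directly.

Satisfiable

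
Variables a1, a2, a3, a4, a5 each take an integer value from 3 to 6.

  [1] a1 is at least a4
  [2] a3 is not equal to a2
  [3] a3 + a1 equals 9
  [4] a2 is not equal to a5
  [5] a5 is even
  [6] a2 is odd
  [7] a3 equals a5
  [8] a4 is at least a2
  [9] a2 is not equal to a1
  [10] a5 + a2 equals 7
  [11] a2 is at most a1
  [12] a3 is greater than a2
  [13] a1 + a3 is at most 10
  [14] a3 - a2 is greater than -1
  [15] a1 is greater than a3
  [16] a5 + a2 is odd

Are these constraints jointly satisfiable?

Try a1 = 5, a2 = 3, a3 = 4, a4 = 3, a5 = 4.
Check constraint 3: a3 + a1 = 9; constraint 10: a5 + a2 = 7; constraint 13: a1 + a3 = 9. The remaining constraints are straightforward to verify.

Satisfiable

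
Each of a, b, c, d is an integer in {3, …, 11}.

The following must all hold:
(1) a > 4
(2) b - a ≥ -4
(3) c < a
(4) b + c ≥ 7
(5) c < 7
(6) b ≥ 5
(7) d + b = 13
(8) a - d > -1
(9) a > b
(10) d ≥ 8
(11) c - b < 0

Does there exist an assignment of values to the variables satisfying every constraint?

Satisfiable

One satisfying assignment is a = 8, b = 5, c = 3, d = 8.
For the less obvious constraints — constraint 2: b - a = -3; constraint 4: b + c = 8; constraint 7: d + b = 13 — and the others hold by inspection.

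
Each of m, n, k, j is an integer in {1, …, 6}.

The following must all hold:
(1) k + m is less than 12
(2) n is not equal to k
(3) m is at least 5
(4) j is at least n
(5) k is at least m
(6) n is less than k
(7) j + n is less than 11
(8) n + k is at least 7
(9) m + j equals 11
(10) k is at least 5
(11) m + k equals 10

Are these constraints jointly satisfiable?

Try m = 5, n = 3, k = 5, j = 6.
Check constraint 1: k + m = 10; constraint 7: j + n = 9. The remaining constraints are straightforward to verify.

Satisfiable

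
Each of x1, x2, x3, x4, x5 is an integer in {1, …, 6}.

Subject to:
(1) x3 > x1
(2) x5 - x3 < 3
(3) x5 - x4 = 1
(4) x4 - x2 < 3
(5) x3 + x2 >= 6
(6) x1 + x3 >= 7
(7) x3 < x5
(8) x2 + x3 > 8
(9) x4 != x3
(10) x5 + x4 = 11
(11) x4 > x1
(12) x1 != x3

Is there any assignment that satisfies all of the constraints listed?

Satisfiable

Try x1 = 3, x2 = 5, x3 = 4, x4 = 5, x5 = 6.
Check constraint 2: x5 - x3 = 2; constraint 3: x5 - x4 = 1; constraint 4: x4 - x2 = 0. The remaining constraints are straightforward to verify.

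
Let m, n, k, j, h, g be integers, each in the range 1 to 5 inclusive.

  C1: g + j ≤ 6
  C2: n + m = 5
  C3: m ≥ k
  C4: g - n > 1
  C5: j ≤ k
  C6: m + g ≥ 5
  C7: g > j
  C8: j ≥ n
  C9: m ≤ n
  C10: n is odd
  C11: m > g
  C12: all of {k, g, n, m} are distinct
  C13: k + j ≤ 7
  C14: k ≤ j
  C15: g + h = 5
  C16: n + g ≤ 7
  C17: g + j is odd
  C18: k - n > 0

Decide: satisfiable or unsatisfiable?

Constraints 7, 9, 11, 14, and 18 give g < m, m ≤ n, n < k, k ≤ j, j < g. Chaining: g < m ≤ n < k ≤ j < g, which forces g < g — impossible.

Unsatisfiable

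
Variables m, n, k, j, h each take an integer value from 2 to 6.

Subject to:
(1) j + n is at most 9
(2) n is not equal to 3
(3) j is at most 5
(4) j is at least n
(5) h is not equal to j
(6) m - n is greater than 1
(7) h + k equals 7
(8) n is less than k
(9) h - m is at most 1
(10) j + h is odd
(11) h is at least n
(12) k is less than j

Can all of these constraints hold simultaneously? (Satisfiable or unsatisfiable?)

Satisfiable

Setting (m, n, k, j, h) = (6, 2, 3, 5, 4) satisfies everything: constraint 1: j + n = 7; constraint 6: m - n = 4; constraint 7: h + k = 7, and the others follow.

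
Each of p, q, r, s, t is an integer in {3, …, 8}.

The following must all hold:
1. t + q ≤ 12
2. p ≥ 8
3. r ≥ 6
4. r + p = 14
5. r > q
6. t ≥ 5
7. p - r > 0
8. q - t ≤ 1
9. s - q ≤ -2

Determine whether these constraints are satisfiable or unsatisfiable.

Satisfiable

Setting (p, q, r, s, t) = (8, 5, 6, 3, 5) satisfies everything: constraint 1: t + q = 10; constraint 4: r + p = 14, and the others follow.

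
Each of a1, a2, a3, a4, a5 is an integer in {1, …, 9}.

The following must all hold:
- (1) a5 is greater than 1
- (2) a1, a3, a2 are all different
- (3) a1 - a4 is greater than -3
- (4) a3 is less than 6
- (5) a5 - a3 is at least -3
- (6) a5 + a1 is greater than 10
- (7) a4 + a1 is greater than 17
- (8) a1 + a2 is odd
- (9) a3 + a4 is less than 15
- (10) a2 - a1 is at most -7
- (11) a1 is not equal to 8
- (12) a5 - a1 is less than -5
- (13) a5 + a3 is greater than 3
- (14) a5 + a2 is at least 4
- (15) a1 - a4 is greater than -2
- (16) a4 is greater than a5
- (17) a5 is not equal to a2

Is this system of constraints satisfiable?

Take a1 = 9, a2 = 2, a3 = 3, a4 = 9, a5 = 3. Then constraint 3: a1 - a4 = 0; constraint 5: a5 - a3 = 0, and every other listed constraint is also met.

Satisfiable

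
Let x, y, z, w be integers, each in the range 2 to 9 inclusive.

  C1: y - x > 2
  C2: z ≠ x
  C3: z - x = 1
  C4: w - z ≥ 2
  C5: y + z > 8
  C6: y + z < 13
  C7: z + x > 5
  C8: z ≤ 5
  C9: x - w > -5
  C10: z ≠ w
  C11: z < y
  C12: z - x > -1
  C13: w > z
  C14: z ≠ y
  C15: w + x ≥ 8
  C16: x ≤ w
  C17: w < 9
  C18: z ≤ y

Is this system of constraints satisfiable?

One satisfying assignment is x = 3, y = 7, z = 4, w = 7.
For the less obvious constraints — constraint 1: y - x = 4; constraint 3: z - x = 1; constraint 4: w - z = 3 — and the others hold by inspection.

Satisfiable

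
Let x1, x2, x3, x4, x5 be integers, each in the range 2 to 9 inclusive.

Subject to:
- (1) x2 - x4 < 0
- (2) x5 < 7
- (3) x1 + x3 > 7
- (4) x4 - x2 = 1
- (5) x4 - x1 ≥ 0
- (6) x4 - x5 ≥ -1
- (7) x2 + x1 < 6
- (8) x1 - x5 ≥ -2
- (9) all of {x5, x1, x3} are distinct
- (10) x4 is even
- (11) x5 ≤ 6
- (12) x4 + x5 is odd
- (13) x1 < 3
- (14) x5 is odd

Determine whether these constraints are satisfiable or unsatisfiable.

One satisfying assignment is x1 = 2, x2 = 3, x3 = 6, x4 = 4, x5 = 3.
For the less obvious constraints — constraint 1: x2 - x4 = -1; constraint 3: x1 + x3 = 8; constraint 4: x4 - x2 = 1 — and the others hold by inspection.

Satisfiable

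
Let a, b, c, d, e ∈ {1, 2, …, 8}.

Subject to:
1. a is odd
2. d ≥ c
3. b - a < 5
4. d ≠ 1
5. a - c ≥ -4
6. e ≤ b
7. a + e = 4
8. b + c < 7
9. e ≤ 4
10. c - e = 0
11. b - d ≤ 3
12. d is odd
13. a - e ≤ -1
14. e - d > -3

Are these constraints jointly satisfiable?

Satisfiable

Take a = 1, b = 3, c = 3, d = 3, e = 3. Then constraint 3: b - a = 2; constraint 5: a - c = -2; constraint 7: a + e = 4, and every other listed constraint is also met.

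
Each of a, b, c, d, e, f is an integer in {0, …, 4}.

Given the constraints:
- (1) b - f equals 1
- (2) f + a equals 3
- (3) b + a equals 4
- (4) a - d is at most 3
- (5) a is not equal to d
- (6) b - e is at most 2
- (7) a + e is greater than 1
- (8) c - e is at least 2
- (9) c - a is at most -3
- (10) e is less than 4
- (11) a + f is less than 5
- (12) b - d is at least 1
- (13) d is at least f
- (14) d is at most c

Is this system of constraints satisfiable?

Constraints 4, 6, 8, 9, and 12 give d − a ≥ -3, a − c ≥ 3, c − e ≥ 2, e − b ≥ -2, b − d ≥ 1.
Adding all 5 inequalities: the left sides telescope to 0, and the right sides sum to (-3) + 3 + 2 + (-2) + 1 = 1. So 0 ≥ 1, which is false.

Unsatisfiable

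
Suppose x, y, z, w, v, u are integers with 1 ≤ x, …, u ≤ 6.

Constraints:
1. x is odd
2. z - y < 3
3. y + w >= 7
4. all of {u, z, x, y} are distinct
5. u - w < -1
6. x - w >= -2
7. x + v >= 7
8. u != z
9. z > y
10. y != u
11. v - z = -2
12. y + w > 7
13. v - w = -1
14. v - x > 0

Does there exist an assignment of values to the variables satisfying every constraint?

Setting (x, y, z, w, v, u) = (3, 5, 6, 5, 4, 1) satisfies everything: constraint 2: z - y = 1; constraint 3: y + w = 10, and the others follow.

Satisfiable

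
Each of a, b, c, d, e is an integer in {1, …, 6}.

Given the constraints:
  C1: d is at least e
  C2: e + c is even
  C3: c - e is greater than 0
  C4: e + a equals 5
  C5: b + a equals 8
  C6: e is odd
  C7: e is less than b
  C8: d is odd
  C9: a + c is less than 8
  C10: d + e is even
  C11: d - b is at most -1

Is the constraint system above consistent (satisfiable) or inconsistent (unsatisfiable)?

The assignment a = 4, b = 4, c = 3, d = 1, e = 1 works:
  constraint 3 holds since c - e = 2.
  constraint 4 holds since e + a = 5.
The rest check out directly.

Satisfiable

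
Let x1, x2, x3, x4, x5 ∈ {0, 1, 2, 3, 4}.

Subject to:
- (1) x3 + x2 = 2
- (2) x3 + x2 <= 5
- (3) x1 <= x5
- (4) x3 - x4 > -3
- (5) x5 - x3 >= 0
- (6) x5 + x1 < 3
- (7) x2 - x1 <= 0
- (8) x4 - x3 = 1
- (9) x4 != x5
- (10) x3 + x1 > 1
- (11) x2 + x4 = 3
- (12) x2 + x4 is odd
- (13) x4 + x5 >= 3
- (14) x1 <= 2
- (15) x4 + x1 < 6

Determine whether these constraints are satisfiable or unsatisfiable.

Satisfiable

Setting (x1, x2, x3, x4, x5) = (1, 1, 1, 2, 1) satisfies everything: constraint 1: x3 + x2 = 2; constraint 2: x3 + x2 = 2; constraint 4: x3 - x4 = -1, and the others follow.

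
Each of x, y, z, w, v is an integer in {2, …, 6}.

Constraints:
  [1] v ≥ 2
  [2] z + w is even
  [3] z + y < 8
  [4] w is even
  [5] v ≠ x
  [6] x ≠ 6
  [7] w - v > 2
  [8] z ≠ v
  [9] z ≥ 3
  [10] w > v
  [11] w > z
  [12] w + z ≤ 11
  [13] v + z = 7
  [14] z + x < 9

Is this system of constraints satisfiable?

Satisfiable

One satisfying assignment is x = 4, y = 3, z = 4, w = 6, v = 3.
For the less obvious constraints — constraint 3: z + y = 7; constraint 7: w - v = 3 — and the others hold by inspection.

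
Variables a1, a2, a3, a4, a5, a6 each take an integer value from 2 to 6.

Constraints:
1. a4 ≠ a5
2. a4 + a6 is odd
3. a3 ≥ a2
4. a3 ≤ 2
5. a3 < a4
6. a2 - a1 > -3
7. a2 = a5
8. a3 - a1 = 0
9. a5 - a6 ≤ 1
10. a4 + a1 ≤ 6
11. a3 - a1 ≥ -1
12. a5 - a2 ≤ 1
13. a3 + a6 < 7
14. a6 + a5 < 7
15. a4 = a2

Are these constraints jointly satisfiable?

Unsatisfiable

From constraints 7 and 15, a4 = a2 = a5, so a4 = a5. But constraint 1 says a4 ≠ a5. Contradiction.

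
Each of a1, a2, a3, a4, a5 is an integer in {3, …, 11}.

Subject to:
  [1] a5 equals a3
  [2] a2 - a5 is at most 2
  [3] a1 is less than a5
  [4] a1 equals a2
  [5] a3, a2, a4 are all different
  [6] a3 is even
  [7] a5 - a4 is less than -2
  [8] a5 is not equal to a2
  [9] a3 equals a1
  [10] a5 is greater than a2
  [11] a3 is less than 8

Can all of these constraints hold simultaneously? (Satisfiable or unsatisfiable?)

Unsatisfiable

From constraints 1, 4, and 9, a5 = a3 = a1 = a2, so a5 = a2. But constraint 8 says a5 ≠ a2. Contradiction.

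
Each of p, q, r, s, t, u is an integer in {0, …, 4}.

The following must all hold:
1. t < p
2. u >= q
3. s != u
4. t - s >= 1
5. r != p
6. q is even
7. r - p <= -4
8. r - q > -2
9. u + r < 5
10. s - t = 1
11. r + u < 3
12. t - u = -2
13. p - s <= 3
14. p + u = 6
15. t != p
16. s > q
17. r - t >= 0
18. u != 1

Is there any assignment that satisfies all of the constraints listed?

Unsatisfiable

Constraints 4, 7, 13, and 17 give r − t ≥ 0, t − s ≥ 1, s − p ≥ -3, p − r ≥ 4.
Adding all 4 inequalities: the left sides telescope to 0, and the right sides sum to 0 + 1 + (-3) + 4 = 2. So 0 ≥ 2, which is false.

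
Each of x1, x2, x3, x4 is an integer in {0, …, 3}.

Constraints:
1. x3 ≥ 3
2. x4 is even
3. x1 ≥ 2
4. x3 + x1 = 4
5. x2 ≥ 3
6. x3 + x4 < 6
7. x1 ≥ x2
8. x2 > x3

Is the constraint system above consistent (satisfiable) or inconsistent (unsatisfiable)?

Unsatisfiable

From constraint 1: x3 ≥ 3. From constraints 5 and 7: x1 ≥ x2 ≥ 3. Hence x3 + x1 ≥ 6. But constraint 4 requires x3 + x1 = 4, and 4 < 6. Contradiction.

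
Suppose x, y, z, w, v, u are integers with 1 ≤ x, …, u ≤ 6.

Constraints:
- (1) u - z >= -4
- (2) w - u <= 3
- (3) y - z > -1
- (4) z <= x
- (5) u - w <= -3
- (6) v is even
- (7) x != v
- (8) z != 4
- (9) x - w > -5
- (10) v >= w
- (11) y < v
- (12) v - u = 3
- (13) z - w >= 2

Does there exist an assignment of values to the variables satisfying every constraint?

Unsatisfiable

Constraints 1, 5, and 13 give z − w ≥ 2, w − u ≥ 3, u − z ≥ -4.
Adding all 3 inequalities: the left sides telescope to 0, and the right sides sum to 2 + 3 + (-4) = 1. So 0 ≥ 1, which is false.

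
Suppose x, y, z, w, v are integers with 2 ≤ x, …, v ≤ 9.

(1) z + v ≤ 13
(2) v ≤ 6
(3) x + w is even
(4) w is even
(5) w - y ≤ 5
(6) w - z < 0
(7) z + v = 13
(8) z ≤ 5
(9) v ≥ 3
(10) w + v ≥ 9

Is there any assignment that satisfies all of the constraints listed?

From constraint 8: z ≤ 5. From constraint 2: v ≤ 6. Hence z + v ≤ 11. But constraint 7 requires z + v = 13, and 13 > 11. Contradiction.

Unsatisfiable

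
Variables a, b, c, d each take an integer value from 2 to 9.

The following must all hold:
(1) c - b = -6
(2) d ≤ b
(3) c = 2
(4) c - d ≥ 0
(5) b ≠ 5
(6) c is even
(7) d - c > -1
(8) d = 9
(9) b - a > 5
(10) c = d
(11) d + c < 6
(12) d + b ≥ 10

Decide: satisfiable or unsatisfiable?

Unsatisfiable

Constraint 3 fixes c = 2 and constraint 8 fixes d = 9, but constraint 10 requires c = d. Since 2 ≠ 9, contradiction.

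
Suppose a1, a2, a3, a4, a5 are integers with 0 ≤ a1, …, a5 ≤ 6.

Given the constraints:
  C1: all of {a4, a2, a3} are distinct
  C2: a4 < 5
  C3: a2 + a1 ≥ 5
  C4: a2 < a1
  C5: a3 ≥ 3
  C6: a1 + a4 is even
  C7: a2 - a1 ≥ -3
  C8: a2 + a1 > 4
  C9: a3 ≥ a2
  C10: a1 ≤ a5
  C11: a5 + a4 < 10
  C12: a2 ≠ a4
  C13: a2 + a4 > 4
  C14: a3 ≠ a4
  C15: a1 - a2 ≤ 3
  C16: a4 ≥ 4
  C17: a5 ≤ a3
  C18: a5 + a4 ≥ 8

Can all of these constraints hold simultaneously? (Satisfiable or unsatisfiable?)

Satisfiable

Setting (a1, a2, a3, a4, a5) = (4, 2, 5, 4, 4) satisfies everything: constraint 3: a2 + a1 = 6; constraint 7: a2 - a1 = -2; constraint 8: a2 + a1 = 6, and the others follow.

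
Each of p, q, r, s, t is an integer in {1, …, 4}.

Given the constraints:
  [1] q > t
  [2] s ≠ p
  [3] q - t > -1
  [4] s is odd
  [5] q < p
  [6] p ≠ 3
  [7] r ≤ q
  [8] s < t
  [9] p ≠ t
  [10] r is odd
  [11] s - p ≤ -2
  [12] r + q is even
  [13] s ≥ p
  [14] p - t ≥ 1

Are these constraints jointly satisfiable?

Constraints 1, 5, 8, and 13 give q < p, p ≤ s, s < t, t < q. Chaining: q < p ≤ s < t < q, which forces q < q — impossible.

Unsatisfiable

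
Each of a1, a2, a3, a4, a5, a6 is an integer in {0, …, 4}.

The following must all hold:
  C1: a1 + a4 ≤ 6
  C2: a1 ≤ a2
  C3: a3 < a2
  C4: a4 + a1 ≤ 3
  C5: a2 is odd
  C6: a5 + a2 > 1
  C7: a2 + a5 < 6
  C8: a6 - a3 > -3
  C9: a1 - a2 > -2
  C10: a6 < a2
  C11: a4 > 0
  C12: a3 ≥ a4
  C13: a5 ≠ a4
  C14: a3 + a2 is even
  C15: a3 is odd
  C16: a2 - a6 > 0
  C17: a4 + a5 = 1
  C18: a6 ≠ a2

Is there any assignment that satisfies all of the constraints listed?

Try a1 = 2, a2 = 3, a3 = 1, a4 = 1, a5 = 0, a6 = 1.
Check constraint 1: a1 + a4 = 3; constraint 4: a4 + a1 = 3; constraint 6: a5 + a2 = 3. The remaining constraints are straightforward to verify.

Satisfiable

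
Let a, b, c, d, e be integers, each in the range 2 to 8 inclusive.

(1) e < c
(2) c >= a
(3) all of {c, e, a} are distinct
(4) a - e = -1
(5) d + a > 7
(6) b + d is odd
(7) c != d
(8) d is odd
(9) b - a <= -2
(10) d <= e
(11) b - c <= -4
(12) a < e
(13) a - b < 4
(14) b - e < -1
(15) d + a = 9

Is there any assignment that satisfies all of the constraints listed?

Take a = 4, b = 2, c = 7, d = 5, e = 5. Then constraint 4: a - e = -1; constraint 5: d + a = 9; constraint 9: b - a = -2, and every other listed constraint is also met.

Satisfiable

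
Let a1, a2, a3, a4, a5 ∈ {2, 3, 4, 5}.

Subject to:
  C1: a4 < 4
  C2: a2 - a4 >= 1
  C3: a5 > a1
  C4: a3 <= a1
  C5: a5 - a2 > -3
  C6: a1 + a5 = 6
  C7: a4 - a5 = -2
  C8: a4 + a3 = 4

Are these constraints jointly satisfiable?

Satisfiable

One satisfying assignment is a1 = 2, a2 = 5, a3 = 2, a4 = 2, a5 = 4.
For the less obvious constraints — constraint 2: a2 - a4 = 3; constraint 5: a5 - a2 = -1; constraint 6: a1 + a5 = 6 — and the others hold by inspection.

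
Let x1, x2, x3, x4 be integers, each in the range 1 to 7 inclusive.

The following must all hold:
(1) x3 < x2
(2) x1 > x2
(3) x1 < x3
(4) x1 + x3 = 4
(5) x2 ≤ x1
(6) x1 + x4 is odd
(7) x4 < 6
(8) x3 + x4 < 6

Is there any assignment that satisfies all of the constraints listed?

Constraints 1, 2, and 3 give x1 < x3, x3 < x2, x2 < x1. Chaining: x1 < x3 < x2 < x1, which forces x1 < x1 — impossible.

Unsatisfiable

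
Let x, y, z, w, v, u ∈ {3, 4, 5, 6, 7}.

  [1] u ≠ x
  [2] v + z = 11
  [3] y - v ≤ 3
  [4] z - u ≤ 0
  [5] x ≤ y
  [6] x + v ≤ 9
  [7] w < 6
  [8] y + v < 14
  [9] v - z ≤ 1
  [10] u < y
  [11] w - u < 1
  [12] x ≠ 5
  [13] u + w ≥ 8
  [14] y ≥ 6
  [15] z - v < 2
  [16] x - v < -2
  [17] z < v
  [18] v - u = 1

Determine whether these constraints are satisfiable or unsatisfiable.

Take x = 3, y = 7, z = 5, w = 5, v = 6, u = 5. Then constraint 2: v + z = 11; constraint 3: y - v = 1, and every other listed constraint is also met.

Satisfiable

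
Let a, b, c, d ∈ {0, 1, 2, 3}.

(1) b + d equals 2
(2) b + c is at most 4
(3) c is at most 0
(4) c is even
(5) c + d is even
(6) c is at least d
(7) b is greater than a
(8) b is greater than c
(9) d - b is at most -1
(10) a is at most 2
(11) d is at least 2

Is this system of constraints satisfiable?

Unsatisfiable

From constraint 11: d ≥ 2. From constraints 3 and 6: d ≤ c and c ≤ 0, so d ≤ 0. But 0 < 2, so no value of d works.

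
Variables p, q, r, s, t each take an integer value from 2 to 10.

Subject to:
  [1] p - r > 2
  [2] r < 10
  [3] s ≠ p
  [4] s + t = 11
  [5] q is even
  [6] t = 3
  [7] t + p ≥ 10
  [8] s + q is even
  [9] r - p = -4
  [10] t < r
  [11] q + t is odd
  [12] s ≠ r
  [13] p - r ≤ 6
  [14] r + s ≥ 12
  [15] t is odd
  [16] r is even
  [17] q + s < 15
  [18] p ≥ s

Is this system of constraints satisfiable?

Satisfiable

Try p = 10, q = 6, r = 6, s = 8, t = 3.
Check constraint 1: p - r = 4; constraint 4: s + t = 11. The remaining constraints are straightforward to verify.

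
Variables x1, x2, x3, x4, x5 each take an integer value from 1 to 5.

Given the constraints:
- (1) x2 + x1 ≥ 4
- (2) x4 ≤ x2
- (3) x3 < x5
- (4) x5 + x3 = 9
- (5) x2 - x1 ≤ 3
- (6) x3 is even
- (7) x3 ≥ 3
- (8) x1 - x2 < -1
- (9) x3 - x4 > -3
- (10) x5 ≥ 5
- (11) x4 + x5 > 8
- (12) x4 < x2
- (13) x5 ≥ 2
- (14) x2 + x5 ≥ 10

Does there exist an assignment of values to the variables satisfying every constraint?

One satisfying assignment is x1 = 2, x2 = 5, x3 = 4, x4 = 4, x5 = 5.
For the less obvious constraints — constraint 1: x2 + x1 = 7; constraint 4: x5 + x3 = 9 — and the others hold by inspection.

Satisfiable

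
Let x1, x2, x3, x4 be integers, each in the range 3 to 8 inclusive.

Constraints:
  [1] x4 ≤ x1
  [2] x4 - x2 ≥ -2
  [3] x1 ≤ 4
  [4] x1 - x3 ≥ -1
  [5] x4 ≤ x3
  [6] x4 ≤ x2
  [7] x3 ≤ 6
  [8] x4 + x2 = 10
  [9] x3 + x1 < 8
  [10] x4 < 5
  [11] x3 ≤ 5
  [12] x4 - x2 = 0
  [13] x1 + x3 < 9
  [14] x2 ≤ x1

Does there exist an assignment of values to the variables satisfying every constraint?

Unsatisfiable

From constraints 5 and 11: x4 ≤ x3 ≤ 5. From constraints 3 and 14: x2 ≤ x1 ≤ 4. Hence x4 + x2 ≤ 9. But constraint 8 requires x4 + x2 = 10, and 10 > 9. Contradiction.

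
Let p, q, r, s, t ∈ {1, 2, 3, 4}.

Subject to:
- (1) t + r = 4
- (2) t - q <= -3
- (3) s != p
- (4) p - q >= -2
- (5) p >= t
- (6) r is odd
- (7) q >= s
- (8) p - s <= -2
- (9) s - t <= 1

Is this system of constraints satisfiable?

Unsatisfiable

Constraints 2, 4, 8, and 9 give t − s ≥ -1, s − p ≥ 2, p − q ≥ -2, q − t ≥ 3.
Adding all 4 inequalities: the left sides telescope to 0, and the right sides sum to (-1) + 2 + (-2) + 3 = 2. So 0 ≥ 2, which is false.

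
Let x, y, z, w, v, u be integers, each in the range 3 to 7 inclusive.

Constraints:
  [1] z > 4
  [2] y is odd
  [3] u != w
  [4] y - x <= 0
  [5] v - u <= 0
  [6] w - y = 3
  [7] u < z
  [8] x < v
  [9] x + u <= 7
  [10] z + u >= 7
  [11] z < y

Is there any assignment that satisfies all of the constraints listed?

Constraints 4, 5, 7, 8, and 11 give z < y, y ≤ x, x < v, v ≤ u, u < z. Chaining: z < y ≤ x < v ≤ u < z, which forces z < z — impossible.

Unsatisfiable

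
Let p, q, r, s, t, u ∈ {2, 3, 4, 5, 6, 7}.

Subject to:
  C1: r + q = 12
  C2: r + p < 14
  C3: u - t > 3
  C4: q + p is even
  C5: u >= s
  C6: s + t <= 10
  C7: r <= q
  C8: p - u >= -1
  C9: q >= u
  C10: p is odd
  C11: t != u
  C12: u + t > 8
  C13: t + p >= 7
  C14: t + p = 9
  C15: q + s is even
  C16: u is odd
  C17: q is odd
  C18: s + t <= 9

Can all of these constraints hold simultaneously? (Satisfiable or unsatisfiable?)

Satisfiable

One satisfying assignment is p = 7, q = 7, r = 5, s = 7, t = 2, u = 7.
For the less obvious constraints — constraint 1: r + q = 12; constraint 2: r + p = 12 — and the others hold by inspection.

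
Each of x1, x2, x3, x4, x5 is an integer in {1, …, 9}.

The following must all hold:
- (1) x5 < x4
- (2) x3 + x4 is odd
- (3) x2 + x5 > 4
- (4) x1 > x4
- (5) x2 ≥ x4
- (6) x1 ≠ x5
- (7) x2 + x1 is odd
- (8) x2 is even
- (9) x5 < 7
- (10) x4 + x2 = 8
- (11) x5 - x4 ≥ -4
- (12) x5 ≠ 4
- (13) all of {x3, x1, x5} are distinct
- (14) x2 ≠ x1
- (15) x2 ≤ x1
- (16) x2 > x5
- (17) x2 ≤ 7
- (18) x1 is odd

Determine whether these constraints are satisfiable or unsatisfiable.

Take x1 = 5, x2 = 4, x3 = 9, x4 = 4, x5 = 1. Then constraint 3: x2 + x5 = 5; constraint 10: x4 + x2 = 8; constraint 11: x5 - x4 = -3, and every other listed constraint is also met.

Satisfiable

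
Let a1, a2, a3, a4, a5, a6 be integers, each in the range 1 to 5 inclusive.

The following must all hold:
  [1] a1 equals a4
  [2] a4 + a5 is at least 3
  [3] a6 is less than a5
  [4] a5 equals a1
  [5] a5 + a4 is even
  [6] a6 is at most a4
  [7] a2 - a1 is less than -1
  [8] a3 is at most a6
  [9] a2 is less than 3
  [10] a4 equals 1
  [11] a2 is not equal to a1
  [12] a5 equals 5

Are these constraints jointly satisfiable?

Constraint 12 fixes a5 = 5 and constraint 10 fixes a4 = 1. Constraints 1 and 4 give a5 = a1 = a4, so a5 = a4. But 5 ≠ 1 — contradiction.

Unsatisfiable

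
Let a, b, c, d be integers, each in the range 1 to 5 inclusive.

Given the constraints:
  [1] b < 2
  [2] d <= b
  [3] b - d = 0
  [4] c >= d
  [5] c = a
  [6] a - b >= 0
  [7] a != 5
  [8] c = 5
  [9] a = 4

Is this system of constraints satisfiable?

Constraint 8 fixes c = 5 and constraint 9 fixes a = 4, but constraint 5 requires c = a. Since 5 ≠ 4, contradiction.

Unsatisfiable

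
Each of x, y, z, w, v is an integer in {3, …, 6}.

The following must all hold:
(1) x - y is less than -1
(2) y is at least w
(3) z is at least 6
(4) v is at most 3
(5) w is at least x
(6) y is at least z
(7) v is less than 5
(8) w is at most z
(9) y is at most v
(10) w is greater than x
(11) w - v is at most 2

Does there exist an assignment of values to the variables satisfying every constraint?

From constraints 3 and 6: y ≥ z and z ≥ 6, so y ≥ 6. From constraints 4 and 9: y ≤ v and v ≤ 3, so y ≤ 3. But 3 < 6, so no value of y works.

Unsatisfiable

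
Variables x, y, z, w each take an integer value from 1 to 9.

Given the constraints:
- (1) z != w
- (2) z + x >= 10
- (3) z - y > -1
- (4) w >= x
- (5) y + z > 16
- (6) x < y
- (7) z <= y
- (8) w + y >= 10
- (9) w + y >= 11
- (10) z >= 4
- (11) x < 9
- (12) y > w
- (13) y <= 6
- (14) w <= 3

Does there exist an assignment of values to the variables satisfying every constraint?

From constraints 7 and 13: z ≤ y ≤ 6. From constraints 4 and 14: x ≤ w ≤ 3. Hence z + x ≤ 9. But constraint 2 requires z + x ≥ 10, and 10 > 9. Contradiction.

Unsatisfiable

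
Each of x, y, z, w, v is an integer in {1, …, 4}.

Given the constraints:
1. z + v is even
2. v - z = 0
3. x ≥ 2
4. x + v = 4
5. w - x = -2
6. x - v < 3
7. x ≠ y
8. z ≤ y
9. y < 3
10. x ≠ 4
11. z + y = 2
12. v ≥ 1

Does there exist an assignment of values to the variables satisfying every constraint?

Try x = 3, y = 1, z = 1, w = 1, v = 1.
Check constraint 2: v - z = 0; constraint 4: x + v = 4; constraint 5: w - x = -2. The remaining constraints are straightforward to verify.

Satisfiable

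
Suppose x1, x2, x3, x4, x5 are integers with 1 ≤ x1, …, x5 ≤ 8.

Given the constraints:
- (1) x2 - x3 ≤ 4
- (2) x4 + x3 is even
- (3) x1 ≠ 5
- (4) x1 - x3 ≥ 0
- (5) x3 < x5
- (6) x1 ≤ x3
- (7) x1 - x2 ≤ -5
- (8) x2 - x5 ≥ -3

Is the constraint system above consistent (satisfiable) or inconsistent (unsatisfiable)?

Unsatisfiable

Constraints 1, 4, and 7 give x1 − x3 ≥ 0, x3 − x2 ≥ -4, x2 − x1 ≥ 5.
Adding all 3 inequalities: the left sides telescope to 0, and the right sides sum to 0 + (-4) + 5 = 1. So 0 ≥ 1, which is false.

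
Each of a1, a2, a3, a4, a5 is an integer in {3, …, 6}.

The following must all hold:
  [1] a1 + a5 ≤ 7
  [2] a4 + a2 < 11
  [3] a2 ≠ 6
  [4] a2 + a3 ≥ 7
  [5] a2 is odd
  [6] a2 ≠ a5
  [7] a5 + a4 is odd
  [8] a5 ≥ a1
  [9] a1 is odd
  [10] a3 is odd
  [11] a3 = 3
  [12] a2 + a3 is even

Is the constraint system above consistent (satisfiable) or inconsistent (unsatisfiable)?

Satisfiable

Setting (a1, a2, a3, a4, a5) = (3, 5, 3, 4, 3) satisfies everything: constraint 1: a1 + a5 = 6; constraint 2: a4 + a2 = 9, and the others follow.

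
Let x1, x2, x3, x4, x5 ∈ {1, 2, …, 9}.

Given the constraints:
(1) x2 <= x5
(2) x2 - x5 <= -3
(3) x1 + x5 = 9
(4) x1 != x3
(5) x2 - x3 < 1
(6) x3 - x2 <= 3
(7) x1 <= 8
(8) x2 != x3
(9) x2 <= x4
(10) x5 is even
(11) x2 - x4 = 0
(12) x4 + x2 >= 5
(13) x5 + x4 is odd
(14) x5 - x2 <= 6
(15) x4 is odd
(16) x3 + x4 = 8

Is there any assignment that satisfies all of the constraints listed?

Take x1 = 3, x2 = 3, x3 = 5, x4 = 3, x5 = 6. Then constraint 2: x2 - x5 = -3; constraint 3: x1 + x5 = 9, and every other listed constraint is also met.

Satisfiable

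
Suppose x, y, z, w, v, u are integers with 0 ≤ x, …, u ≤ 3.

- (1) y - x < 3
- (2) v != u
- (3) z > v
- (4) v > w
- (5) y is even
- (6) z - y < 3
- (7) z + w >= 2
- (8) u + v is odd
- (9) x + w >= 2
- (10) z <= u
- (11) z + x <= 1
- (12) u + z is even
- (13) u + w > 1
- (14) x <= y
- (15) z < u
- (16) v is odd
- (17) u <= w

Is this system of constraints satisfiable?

Unsatisfiable

Constraints 3, 4, 15, and 17 give v < z, z < u, u ≤ w, w < v. Chaining: v < z < u ≤ w < v, which forces v < v — impossible.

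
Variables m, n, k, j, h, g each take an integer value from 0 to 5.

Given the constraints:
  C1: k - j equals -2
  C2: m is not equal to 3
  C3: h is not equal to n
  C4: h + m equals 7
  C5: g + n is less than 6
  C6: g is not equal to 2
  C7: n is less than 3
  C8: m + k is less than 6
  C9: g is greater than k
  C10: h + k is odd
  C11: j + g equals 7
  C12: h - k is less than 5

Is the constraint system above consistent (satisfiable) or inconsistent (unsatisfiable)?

The assignment m = 2, n = 0, k = 2, j = 4, h = 5, g = 3 works:
  constraint 1 holds since k - j = -2.
  constraint 4 holds since h + m = 7.
  constraint 5 holds since g + n = 3.
The rest check out directly.

Satisfiable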